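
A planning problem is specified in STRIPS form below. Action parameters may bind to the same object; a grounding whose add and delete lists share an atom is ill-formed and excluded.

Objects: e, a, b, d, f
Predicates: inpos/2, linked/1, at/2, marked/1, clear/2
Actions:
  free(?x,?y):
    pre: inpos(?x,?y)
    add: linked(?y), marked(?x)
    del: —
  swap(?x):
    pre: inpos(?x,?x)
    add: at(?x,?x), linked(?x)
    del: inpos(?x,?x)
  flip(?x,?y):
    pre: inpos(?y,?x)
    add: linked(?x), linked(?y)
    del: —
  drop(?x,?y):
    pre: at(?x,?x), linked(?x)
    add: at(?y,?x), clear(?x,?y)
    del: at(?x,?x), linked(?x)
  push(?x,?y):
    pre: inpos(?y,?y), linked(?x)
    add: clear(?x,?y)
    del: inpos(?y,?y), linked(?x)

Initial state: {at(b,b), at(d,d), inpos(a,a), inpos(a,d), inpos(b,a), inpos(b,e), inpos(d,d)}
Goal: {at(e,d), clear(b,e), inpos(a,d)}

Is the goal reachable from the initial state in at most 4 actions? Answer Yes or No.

Yes

1. free(a,d)  →  {at(b,b), at(d,d), inpos(a,a), inpos(a,d), inpos(b,a), inpos(b,e), inpos(d,d), linked(d), marked(a)}
2. flip(e,b)  →  {at(b,b), at(d,d), inpos(a,a), inpos(a,d), inpos(b,a), inpos(b,e), inpos(d,d), linked(b), linked(d), linked(e), marked(a)}
3. drop(b,e)  →  {at(d,d), at(e,b), clear(b,e), inpos(a,a), inpos(a,d), inpos(b,a), inpos(b,e), inpos(d,d), linked(d), linked(e), marked(a)}
4. drop(d,e)  →  {at(e,b), at(e,d), clear(b,e), clear(d,e), inpos(a,a), inpos(a,d), inpos(b,a), inpos(b,e), inpos(d,d), linked(e), marked(a)}
optimal plan length = 4; 4 ≤ 4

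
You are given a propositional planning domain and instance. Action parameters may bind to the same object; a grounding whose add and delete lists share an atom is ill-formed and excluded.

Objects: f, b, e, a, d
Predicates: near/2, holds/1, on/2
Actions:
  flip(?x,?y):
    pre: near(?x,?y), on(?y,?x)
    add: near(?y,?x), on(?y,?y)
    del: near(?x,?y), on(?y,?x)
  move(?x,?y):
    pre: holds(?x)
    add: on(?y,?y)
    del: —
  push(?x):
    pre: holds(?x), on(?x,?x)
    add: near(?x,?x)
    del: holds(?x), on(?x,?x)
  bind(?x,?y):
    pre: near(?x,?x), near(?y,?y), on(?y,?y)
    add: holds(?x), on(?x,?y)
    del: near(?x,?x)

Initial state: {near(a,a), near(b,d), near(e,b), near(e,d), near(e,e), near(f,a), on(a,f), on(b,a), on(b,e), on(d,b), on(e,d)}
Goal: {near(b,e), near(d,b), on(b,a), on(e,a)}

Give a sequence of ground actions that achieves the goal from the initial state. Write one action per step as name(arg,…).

flip(f,a); flip(b,d); flip(e,b); bind(e,a)

1. flip(f,a)  →  {near(a,a), near(a,f), near(b,d), near(e,b), near(e,d), near(e,e), on(a,a), on(b,a), on(b,e), on(d,b), on(e,d)}
2. flip(b,d)  →  {near(a,a), near(a,f), near(d,b), near(e,b), near(e,d), near(e,e), on(a,a), on(b,a), on(b,e), on(d,d), on(e,d)}
3. flip(e,b)  →  {near(a,a), near(a,f), near(b,e), near(d,b), near(e,d), near(e,e), on(a,a), on(b,a), on(b,b), on(d,d), on(e,d)}
4. bind(e,a)  →  {holds(e), near(a,a), near(a,f), near(b,e), near(d,b), near(e,d), on(a,a), on(b,a), on(b,b), on(d,d), on(e,a), on(e,d)}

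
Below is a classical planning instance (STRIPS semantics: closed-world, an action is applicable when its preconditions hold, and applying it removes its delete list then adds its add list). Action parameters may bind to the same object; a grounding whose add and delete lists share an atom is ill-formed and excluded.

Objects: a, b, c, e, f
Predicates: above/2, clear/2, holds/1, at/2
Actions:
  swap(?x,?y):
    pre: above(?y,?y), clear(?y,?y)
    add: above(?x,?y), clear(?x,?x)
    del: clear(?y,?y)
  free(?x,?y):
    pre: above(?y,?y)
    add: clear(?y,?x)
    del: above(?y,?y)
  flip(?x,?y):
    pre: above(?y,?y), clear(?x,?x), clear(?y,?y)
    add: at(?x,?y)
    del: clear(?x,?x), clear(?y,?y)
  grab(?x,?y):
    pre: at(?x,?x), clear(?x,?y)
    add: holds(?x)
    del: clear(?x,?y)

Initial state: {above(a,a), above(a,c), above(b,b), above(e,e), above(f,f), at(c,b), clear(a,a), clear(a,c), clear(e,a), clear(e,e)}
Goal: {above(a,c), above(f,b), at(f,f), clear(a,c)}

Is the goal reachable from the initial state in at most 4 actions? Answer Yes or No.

1. swap(b,a)  →  {above(a,a), above(a,c), above(b,a), above(b,b), above(e,e), above(f,f), at(c,b), clear(a,c), clear(b,b), clear(e,a), clear(e,e)}
2. swap(f,b)  →  {above(a,a), above(a,c), above(b,a), above(b,b), above(e,e), above(f,b), above(f,f), at(c,b), clear(a,c), clear(e,a), clear(e,e), clear(f,f)}
3. flip(f,f)  →  {above(a,a), above(a,c), above(b,a), above(b,b), above(e,e), above(f,b), above(f,f), at(c,b), at(f,f), clear(a,c), clear(e,a), clear(e,e)}
optimal plan length = 3; 3 ≤ 4

Yes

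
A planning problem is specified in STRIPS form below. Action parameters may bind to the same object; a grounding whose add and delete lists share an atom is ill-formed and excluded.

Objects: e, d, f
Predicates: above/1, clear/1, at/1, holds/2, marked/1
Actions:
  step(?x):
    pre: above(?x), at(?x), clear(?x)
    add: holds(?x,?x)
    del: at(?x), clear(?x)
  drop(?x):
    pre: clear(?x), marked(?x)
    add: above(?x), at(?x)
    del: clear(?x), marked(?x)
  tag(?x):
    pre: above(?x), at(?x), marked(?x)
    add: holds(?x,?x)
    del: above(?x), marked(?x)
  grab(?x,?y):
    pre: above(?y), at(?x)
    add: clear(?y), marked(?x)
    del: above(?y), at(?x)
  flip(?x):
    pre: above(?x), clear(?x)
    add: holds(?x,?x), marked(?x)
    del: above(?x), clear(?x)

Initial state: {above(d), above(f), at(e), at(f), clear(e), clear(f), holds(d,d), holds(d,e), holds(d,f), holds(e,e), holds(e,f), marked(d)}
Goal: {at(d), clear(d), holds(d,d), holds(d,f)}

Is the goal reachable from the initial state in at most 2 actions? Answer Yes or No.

1. grab(e,d)  →  {above(f), at(f), clear(d), clear(e), clear(f), holds(d,d), holds(d,e), holds(d,f), holds(e,e), holds(e,f), marked(d), marked(e)}
2. drop(d)  →  {above(d), above(f), at(d), at(f), clear(e), clear(f), holds(d,d), holds(d,e), holds(d,f), holds(e,e), holds(e,f), marked(e)}
3. grab(f,d)  →  {above(f), at(d), clear(d), clear(e), clear(f), holds(d,d), holds(d,e), holds(d,f), holds(e,e), holds(e,f), marked(e), marked(f)}
optimal plan length = 3; 3 > 2

No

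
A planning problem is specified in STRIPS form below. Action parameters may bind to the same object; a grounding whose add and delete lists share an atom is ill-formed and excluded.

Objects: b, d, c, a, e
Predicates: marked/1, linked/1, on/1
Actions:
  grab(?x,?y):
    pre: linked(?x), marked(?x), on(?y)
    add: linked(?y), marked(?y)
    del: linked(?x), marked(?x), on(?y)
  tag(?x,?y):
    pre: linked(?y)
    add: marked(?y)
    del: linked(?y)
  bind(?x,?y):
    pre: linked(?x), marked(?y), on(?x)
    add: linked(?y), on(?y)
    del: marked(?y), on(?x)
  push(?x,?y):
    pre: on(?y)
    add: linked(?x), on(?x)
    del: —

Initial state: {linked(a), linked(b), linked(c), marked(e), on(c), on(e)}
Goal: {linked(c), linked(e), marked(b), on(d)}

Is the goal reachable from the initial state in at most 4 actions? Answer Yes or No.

1. tag(b,b)  →  {linked(a), linked(c), marked(b), marked(e), on(c), on(e)}
2. bind(c,e)  →  {linked(a), linked(c), linked(e), marked(b), on(e)}
3. push(d,e)  →  {linked(a), linked(c), linked(d), linked(e), marked(b), on(d), on(e)}
optimal plan length = 3; 3 ≤ 4

Yes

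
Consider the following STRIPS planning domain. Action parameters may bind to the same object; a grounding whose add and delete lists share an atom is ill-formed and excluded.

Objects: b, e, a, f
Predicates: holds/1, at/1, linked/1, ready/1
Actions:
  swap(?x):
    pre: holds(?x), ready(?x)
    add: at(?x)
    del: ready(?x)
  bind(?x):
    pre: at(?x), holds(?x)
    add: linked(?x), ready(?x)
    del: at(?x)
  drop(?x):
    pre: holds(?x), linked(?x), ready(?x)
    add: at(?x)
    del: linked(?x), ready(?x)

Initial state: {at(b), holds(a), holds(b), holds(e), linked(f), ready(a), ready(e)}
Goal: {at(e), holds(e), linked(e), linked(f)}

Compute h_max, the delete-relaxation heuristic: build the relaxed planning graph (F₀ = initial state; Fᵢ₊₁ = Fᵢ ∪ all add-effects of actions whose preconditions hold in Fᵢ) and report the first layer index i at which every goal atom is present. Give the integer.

F0 = init (7 atoms)
F1 = F0 ∪ {at(a), at(e), linked(b), ready(b)}  (11 atoms)
F2 = F1 ∪ {linked(a), linked(e)}  (13 atoms)
goal ⊆ F2  ⇒  h_max = 2

2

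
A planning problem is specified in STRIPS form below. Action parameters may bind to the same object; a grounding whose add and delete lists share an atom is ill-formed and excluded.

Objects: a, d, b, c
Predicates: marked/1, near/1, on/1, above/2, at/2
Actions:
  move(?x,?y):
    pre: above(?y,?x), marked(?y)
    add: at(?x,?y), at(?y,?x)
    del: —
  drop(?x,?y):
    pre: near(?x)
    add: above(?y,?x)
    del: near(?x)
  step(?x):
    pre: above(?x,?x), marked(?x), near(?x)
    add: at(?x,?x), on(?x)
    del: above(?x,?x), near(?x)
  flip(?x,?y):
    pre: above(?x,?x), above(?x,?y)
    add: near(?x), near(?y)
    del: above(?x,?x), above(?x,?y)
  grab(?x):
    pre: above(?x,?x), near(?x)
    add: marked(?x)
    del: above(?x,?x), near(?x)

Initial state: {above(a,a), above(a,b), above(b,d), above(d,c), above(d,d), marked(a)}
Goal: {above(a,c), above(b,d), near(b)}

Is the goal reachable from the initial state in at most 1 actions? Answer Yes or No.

1. flip(a,b)  →  {above(b,d), above(d,c), above(d,d), marked(a), near(a), near(b)}
2. flip(d,c)  →  {above(b,d), marked(a), near(a), near(b), near(c), near(d)}
3. drop(c,a)  →  {above(a,c), above(b,d), marked(a), near(a), near(b), near(d)}
optimal plan length = 3; 3 > 1

No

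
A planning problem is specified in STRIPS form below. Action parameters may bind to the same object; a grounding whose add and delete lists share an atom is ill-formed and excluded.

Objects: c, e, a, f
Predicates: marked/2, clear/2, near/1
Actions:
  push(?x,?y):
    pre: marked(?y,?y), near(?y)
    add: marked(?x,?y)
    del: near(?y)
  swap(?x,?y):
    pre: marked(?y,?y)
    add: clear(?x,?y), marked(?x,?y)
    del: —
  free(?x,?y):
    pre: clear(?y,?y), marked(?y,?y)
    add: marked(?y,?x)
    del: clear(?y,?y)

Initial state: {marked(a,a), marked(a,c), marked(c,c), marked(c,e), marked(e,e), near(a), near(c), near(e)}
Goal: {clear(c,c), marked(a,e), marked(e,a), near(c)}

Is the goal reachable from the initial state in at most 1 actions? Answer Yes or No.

1. push(e,a)  →  {marked(a,a), marked(a,c), marked(c,c), marked(c,e), marked(e,a), marked(e,e), near(c), near(e)}
2. push(a,e)  →  {marked(a,a), marked(a,c), marked(a,e), marked(c,c), marked(c,e), marked(e,a), marked(e,e), near(c)}
3. swap(c,c)  →  {clear(c,c), marked(a,a), marked(a,c), marked(a,e), marked(c,c), marked(c,e), marked(e,a), marked(e,e), near(c)}
optimal plan length = 3; 3 > 1

No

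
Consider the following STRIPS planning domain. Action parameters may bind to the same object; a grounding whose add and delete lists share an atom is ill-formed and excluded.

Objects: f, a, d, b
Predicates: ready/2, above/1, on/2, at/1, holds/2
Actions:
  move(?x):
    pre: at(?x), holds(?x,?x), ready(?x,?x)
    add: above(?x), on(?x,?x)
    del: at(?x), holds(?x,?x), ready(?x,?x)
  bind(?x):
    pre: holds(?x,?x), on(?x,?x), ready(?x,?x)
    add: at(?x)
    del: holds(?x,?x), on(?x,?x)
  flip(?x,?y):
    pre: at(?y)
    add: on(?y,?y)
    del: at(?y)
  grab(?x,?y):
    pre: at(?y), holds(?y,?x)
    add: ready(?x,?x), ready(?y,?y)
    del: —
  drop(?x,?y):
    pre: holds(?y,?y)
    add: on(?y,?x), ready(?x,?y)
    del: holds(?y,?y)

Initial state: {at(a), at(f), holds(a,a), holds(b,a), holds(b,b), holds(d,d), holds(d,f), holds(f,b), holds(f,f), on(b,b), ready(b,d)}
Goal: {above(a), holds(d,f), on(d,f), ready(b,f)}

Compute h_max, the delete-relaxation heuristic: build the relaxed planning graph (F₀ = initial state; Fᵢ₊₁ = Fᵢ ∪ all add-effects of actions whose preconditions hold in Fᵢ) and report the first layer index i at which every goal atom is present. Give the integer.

F0 = init (11 atoms)
F1 = F0 ∪ {on(a,a), on(a,b), on(a,d), on(a,f), on(b,a), on(b,d), on(b,f), on(d,a), on(d,b), on(d,d), on(d,f), on(f,a), on(f,b), on(f,d), on(f,f), ready(a,a), ready(a,b), ready(a,d), ready(a,f), ready(b,a), ready(b,b), ready(b,f), ready(d,a), ready(d,b), ready(d,d), ready(d,f), ready(f,a), ready(f,b), ready(f,d), ready(f,f)}  (41 atoms)
F2 = F1 ∪ {above(a), above(f), at(b), at(d)}  (45 atoms)
goal ⊆ F2  ⇒  h_max = 2

2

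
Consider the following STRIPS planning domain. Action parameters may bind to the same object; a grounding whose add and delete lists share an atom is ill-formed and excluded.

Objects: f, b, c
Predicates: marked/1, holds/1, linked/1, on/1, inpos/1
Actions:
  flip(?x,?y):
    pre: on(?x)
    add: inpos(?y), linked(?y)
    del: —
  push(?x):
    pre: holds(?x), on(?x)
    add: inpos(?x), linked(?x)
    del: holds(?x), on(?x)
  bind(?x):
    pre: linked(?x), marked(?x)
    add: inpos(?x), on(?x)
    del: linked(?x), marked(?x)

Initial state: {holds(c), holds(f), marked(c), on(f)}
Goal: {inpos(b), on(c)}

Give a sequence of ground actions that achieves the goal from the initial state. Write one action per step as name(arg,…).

flip(f,b); flip(f,c); bind(c)

1. flip(f,b)  →  {holds(c), holds(f), inpos(b), linked(b), marked(c), on(f)}
2. flip(f,c)  →  {holds(c), holds(f), inpos(b), inpos(c), linked(b), linked(c), marked(c), on(f)}
3. bind(c)  →  {holds(c), holds(f), inpos(b), inpos(c), linked(b), on(c), on(f)}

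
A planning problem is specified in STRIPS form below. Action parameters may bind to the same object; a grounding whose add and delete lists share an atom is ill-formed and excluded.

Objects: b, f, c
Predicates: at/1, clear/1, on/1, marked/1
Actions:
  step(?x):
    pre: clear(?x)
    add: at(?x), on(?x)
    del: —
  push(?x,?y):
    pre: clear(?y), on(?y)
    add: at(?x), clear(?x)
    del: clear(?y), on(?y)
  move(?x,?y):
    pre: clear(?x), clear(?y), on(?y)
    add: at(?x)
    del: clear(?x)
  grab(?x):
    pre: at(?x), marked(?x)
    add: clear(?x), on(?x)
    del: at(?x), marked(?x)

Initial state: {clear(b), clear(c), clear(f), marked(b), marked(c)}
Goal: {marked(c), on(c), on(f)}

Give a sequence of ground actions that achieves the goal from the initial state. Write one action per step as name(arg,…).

1. step(f)  →  {at(f), clear(b), clear(c), clear(f), marked(b), marked(c), on(f)}
2. step(c)  →  {at(c), at(f), clear(b), clear(c), clear(f), marked(b), marked(c), on(c), on(f)}

step(f); step(c)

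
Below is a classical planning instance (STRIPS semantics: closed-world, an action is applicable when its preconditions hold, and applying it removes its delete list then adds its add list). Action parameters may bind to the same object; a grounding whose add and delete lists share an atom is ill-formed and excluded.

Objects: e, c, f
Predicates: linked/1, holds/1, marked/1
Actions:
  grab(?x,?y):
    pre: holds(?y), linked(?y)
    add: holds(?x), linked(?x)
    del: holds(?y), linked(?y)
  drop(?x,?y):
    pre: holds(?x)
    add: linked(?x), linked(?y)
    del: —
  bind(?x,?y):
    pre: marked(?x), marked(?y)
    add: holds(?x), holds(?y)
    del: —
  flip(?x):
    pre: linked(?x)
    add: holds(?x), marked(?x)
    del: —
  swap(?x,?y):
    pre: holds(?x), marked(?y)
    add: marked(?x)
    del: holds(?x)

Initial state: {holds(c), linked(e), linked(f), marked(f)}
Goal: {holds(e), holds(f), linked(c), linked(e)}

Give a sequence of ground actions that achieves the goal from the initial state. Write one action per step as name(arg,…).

drop(c,e); bind(f,f); flip(e)

1. drop(c,e)  →  {holds(c), linked(c), linked(e), linked(f), marked(f)}
2. bind(f,f)  →  {holds(c), holds(f), linked(c), linked(e), linked(f), marked(f)}
3. flip(e)  →  {holds(c), holds(e), holds(f), linked(c), linked(e), linked(f), marked(e), marked(f)}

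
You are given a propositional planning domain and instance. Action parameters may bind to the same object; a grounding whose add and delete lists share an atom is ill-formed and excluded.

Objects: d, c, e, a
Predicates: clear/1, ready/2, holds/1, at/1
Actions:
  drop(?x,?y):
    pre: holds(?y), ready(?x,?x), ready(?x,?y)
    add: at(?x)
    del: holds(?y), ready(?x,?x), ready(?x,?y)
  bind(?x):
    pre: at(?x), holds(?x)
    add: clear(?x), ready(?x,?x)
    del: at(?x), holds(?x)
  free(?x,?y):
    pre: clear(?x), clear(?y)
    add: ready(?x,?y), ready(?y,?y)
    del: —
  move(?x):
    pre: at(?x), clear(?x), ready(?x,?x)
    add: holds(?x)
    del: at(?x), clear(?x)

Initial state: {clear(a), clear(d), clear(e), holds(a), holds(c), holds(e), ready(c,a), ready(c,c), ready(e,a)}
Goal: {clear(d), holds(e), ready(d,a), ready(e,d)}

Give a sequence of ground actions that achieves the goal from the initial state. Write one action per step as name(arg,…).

free(d,a); free(e,d)

1. free(d,a)  →  {clear(a), clear(d), clear(e), holds(a), holds(c), holds(e), ready(a,a), ready(c,a), ready(c,c), ready(d,a), ready(e,a)}
2. free(e,d)  →  {clear(a), clear(d), clear(e), holds(a), holds(c), holds(e), ready(a,a), ready(c,a), ready(c,c), ready(d,a), ready(d,d), ready(e,a), ready(e,d)}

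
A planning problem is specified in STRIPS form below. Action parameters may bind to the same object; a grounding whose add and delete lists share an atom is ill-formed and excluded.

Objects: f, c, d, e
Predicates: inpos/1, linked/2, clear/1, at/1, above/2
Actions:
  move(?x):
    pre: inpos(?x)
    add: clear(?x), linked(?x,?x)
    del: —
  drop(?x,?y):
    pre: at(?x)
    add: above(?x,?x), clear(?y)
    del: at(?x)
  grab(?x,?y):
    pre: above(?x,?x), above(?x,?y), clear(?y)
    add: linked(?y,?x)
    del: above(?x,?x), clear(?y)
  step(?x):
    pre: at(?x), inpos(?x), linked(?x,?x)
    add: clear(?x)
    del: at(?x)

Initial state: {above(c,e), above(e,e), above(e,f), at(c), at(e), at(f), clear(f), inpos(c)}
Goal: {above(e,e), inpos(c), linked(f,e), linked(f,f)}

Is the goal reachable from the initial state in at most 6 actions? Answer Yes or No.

Yes

1. drop(f,f)  →  {above(c,e), above(e,e), above(e,f), above(f,f), at(c), at(e), clear(f), inpos(c)}
2. grab(e,f)  →  {above(c,e), above(e,f), above(f,f), at(c), at(e), inpos(c), linked(f,e)}
3. drop(e,f)  →  {above(c,e), above(e,e), above(e,f), above(f,f), at(c), clear(f), inpos(c), linked(f,e)}
4. grab(f,f)  →  {above(c,e), above(e,e), above(e,f), at(c), inpos(c), linked(f,e), linked(f,f)}
optimal plan length = 4; 4 ≤ 6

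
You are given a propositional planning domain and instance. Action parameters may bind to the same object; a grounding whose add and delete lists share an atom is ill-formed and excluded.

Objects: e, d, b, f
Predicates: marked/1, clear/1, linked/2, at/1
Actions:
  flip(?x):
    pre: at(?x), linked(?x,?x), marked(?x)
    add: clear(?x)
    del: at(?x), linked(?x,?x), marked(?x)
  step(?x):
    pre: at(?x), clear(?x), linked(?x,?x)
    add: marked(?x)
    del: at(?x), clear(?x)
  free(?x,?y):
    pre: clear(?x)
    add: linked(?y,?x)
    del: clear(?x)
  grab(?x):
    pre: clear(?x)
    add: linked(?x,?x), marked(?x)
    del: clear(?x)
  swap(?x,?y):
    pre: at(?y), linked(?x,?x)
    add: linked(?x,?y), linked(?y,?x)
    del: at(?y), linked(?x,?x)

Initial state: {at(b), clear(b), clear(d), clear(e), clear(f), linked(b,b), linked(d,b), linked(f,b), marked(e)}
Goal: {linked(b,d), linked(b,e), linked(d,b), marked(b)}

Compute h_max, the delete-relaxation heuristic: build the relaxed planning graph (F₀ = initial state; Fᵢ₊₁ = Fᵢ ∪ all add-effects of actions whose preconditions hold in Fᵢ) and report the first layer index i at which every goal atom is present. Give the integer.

1

F0 = init (9 atoms)
F1 = F0 ∪ {linked(b,d), linked(b,e), linked(b,f), linked(d,d), linked(d,e), linked(d,f), linked(e,b), linked(e,d), linked(e,e), linked(e,f), linked(f,d), linked(f,e), linked(f,f), marked(b), marked(d), marked(f)}  (25 atoms)
goal ⊆ F1  ⇒  h_max = 1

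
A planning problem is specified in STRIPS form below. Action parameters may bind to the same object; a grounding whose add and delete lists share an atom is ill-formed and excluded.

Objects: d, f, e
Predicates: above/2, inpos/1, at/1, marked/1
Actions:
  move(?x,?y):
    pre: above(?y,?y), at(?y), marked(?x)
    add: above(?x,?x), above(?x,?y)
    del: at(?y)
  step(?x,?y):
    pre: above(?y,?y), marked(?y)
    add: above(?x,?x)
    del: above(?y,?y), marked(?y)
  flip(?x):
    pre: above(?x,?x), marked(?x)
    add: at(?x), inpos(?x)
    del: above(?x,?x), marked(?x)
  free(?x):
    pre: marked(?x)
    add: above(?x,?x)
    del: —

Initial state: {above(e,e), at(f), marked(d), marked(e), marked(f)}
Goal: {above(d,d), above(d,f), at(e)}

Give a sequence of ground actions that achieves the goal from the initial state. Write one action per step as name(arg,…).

1. flip(e)  →  {at(e), at(f), inpos(e), marked(d), marked(f)}
2. free(f)  →  {above(f,f), at(e), at(f), inpos(e), marked(d), marked(f)}
3. move(d,f)  →  {above(d,d), above(d,f), above(f,f), at(e), inpos(e), marked(d), marked(f)}

flip(e); free(f); move(d,f)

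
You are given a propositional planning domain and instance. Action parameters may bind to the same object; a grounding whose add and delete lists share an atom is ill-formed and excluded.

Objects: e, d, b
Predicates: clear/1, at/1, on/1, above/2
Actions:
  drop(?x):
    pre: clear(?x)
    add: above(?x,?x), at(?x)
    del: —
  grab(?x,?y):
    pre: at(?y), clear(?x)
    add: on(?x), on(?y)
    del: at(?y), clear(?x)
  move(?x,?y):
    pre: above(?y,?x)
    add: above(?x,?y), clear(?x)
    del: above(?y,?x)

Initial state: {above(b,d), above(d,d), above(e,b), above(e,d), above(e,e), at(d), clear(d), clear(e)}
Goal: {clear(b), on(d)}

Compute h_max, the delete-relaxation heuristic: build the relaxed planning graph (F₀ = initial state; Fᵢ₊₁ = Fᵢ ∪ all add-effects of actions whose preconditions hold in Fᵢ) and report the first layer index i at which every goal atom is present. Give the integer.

F0 = init (8 atoms)
F1 = F0 ∪ {above(b,e), above(d,b), above(d,e), at(e), clear(b), on(d), on(e)}  (15 atoms)
goal ⊆ F1  ⇒  h_max = 1

1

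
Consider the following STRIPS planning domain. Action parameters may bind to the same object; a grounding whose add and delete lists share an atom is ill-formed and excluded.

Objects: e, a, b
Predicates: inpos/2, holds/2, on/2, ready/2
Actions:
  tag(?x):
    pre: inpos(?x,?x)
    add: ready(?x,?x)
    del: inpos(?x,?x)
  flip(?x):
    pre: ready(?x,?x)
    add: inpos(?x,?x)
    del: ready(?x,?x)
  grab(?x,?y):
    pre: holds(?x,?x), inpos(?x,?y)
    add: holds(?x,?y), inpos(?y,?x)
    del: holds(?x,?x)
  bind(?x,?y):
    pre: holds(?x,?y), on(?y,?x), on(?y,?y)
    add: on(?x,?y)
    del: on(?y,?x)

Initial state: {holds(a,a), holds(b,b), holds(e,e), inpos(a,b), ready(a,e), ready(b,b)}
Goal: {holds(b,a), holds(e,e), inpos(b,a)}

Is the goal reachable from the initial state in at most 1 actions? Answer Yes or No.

No

1. grab(a,b)  →  {holds(a,b), holds(b,b), holds(e,e), inpos(a,b), inpos(b,a), ready(a,e), ready(b,b)}
2. grab(b,a)  →  {holds(a,b), holds(b,a), holds(e,e), inpos(a,b), inpos(b,a), ready(a,e), ready(b,b)}
optimal plan length = 2; 2 > 1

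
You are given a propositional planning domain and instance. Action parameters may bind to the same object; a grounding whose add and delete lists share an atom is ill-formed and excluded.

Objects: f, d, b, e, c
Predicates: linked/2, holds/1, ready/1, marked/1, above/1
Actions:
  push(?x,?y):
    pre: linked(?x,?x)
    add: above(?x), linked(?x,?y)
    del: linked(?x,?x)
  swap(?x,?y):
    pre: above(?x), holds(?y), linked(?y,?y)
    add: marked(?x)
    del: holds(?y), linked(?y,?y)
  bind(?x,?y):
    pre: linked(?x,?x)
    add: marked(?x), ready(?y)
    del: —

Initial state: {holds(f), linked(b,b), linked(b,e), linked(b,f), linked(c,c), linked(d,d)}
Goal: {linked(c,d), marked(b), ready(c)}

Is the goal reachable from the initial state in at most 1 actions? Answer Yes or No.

1. push(c,d)  →  {above(c), holds(f), linked(b,b), linked(b,e), linked(b,f), linked(c,d), linked(d,d)}
2. bind(b,c)  →  {above(c), holds(f), linked(b,b), linked(b,e), linked(b,f), linked(c,d), linked(d,d), marked(b), ready(c)}
optimal plan length = 2; 2 > 1

No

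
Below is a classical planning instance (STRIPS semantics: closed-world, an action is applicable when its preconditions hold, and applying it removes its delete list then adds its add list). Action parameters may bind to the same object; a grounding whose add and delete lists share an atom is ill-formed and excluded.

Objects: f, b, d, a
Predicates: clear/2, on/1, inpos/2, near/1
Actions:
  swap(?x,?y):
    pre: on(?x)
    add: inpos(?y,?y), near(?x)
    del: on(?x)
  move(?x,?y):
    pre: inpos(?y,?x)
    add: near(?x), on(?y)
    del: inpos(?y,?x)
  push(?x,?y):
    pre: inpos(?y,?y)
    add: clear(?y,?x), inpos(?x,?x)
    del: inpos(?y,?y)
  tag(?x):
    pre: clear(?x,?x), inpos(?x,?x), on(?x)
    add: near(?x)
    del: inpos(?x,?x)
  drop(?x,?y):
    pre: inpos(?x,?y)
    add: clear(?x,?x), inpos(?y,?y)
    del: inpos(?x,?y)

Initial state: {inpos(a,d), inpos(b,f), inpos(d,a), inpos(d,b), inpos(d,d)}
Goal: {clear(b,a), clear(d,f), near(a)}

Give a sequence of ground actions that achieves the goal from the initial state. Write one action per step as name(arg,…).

1. move(d,a)  →  {inpos(b,f), inpos(d,a), inpos(d,b), inpos(d,d), near(d), on(a)}
2. swap(a,b)  →  {inpos(b,b), inpos(b,f), inpos(d,a), inpos(d,b), inpos(d,d), near(a), near(d)}
3. push(f,d)  →  {clear(d,f), inpos(b,b), inpos(b,f), inpos(d,a), inpos(d,b), inpos(f,f), near(a), near(d)}
4. push(a,b)  →  {clear(b,a), clear(d,f), inpos(a,a), inpos(b,f), inpos(d,a), inpos(d,b), inpos(f,f), near(a), near(d)}

move(d,a); swap(a,b); push(f,d); push(a,b)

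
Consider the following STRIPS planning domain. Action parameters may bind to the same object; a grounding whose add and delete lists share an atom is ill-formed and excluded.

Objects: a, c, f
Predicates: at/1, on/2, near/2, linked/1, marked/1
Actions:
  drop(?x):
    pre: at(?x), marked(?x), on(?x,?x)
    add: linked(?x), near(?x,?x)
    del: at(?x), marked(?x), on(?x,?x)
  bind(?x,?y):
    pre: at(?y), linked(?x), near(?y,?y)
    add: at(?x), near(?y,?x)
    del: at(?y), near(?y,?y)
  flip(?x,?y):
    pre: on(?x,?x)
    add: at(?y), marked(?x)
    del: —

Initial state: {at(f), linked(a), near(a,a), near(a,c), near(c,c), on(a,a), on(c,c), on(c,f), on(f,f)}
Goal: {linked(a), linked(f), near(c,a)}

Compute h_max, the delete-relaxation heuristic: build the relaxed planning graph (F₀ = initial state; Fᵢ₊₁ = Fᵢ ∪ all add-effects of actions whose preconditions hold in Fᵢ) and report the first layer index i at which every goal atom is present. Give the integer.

2

F0 = init (9 atoms)
F1 = F0 ∪ {at(a), at(c), marked(a), marked(c), marked(f)}  (14 atoms)
F2 = F1 ∪ {linked(c), linked(f), near(c,a), near(f,f)}  (18 atoms)
goal ⊆ F2  ⇒  h_max = 2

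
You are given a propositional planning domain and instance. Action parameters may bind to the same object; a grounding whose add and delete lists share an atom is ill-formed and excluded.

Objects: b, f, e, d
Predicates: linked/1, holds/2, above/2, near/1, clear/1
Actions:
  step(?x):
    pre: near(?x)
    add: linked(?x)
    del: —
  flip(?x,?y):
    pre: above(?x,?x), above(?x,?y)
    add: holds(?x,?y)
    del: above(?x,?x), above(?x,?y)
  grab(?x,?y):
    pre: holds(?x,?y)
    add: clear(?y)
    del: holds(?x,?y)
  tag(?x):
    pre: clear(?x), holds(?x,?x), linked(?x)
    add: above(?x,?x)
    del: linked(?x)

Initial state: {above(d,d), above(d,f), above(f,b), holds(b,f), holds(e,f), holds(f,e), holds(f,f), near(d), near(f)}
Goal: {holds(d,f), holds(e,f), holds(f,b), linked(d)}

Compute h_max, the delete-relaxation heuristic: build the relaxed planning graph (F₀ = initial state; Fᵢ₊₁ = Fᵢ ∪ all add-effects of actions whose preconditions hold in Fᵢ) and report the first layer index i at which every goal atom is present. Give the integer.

F0 = init (9 atoms)
F1 = F0 ∪ {clear(e), clear(f), holds(d,d), holds(d,f), linked(d), linked(f)}  (15 atoms)
F2 = F1 ∪ {above(f,f), clear(d)}  (17 atoms)
F3 = F2 ∪ {holds(f,b)}  (18 atoms)
goal ⊆ F3  ⇒  h_max = 3

3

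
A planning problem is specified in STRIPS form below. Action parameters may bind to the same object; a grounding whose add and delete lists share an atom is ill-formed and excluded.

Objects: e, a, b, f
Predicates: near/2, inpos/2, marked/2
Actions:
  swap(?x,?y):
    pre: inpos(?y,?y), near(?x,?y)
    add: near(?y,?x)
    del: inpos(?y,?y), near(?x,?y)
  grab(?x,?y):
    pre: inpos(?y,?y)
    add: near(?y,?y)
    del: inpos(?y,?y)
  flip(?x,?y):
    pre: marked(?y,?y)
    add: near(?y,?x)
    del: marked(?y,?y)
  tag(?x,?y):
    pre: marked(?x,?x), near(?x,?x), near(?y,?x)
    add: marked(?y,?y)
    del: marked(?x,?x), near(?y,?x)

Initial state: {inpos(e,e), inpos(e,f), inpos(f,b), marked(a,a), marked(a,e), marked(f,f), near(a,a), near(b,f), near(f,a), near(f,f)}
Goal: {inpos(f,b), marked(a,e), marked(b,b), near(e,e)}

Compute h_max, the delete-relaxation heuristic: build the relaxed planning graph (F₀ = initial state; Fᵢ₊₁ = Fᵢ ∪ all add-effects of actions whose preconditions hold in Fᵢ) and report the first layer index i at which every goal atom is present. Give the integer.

F0 = init (10 atoms)
F1 = F0 ∪ {marked(b,b), near(a,b), near(a,e), near(a,f), near(e,e), near(f,b), near(f,e)}  (17 atoms)
goal ⊆ F1  ⇒  h_max = 1

1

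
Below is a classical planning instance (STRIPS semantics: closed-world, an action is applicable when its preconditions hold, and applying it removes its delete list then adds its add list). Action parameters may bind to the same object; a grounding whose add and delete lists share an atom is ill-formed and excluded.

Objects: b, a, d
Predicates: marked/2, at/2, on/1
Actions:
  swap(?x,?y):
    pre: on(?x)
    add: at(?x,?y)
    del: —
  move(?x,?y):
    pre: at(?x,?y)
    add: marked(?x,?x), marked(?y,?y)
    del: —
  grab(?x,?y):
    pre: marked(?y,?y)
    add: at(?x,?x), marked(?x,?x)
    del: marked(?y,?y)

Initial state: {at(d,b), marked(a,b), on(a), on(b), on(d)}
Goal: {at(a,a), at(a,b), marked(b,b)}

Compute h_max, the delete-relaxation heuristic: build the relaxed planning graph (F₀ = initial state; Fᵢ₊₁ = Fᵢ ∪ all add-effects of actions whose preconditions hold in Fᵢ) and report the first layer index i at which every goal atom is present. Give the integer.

F0 = init (5 atoms)
F1 = F0 ∪ {at(a,a), at(a,b), at(a,d), at(b,a), at(b,b), at(b,d), at(d,a), at(d,d), marked(b,b), marked(d,d)}  (15 atoms)
goal ⊆ F1  ⇒  h_max = 1

1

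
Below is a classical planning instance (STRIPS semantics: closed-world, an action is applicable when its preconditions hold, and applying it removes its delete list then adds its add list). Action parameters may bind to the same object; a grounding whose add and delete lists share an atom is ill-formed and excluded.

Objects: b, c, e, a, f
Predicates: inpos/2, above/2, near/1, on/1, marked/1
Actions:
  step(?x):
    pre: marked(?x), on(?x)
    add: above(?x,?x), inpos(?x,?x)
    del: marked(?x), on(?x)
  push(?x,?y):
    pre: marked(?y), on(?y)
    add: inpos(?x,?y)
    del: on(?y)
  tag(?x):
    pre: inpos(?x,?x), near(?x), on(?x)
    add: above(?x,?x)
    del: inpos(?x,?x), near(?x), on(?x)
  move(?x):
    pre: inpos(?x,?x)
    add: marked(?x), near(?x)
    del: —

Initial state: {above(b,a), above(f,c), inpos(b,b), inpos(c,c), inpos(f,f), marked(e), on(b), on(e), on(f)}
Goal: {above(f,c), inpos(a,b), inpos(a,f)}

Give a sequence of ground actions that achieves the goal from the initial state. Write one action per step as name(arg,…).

move(b); push(a,b); move(f); push(a,f)

1. move(b)  →  {above(b,a), above(f,c), inpos(b,b), inpos(c,c), inpos(f,f), marked(b), marked(e), near(b), on(b), on(e), on(f)}
2. push(a,b)  →  {above(b,a), above(f,c), inpos(a,b), inpos(b,b), inpos(c,c), inpos(f,f), marked(b), marked(e), near(b), on(e), on(f)}
3. move(f)  →  {above(b,a), above(f,c), inpos(a,b), inpos(b,b), inpos(c,c), inpos(f,f), marked(b), marked(e), marked(f), near(b), near(f), on(e), on(f)}
4. push(a,f)  →  {above(b,a), above(f,c), inpos(a,b), inpos(a,f), inpos(b,b), inpos(c,c), inpos(f,f), marked(b), marked(e), marked(f), near(b), near(f), on(e)}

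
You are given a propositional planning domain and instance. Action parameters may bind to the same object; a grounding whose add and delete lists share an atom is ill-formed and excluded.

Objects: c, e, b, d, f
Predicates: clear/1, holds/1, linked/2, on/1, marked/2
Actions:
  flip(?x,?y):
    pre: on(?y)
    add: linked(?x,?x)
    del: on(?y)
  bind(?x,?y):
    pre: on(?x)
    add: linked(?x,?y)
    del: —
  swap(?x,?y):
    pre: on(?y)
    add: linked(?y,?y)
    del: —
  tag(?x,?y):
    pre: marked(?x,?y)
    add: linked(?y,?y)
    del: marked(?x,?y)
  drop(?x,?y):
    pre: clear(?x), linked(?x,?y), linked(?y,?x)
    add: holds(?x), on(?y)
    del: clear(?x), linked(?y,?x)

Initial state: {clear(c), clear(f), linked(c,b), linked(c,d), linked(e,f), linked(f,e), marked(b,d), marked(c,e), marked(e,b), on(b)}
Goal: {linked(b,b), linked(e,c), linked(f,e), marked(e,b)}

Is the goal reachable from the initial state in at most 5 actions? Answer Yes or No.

1. flip(b,b)  →  {clear(c), clear(f), linked(b,b), linked(c,b), linked(c,d), linked(e,f), linked(f,e), marked(b,d), marked(c,e), marked(e,b)}
2. drop(f,e)  →  {clear(c), holds(f), linked(b,b), linked(c,b), linked(c,d), linked(f,e), marked(b,d), marked(c,e), marked(e,b), on(e)}
3. bind(e,c)  →  {clear(c), holds(f), linked(b,b), linked(c,b), linked(c,d), linked(e,c), linked(f,e), marked(b,d), marked(c,e), marked(e,b), on(e)}
optimal plan length = 3; 3 ≤ 5

Yes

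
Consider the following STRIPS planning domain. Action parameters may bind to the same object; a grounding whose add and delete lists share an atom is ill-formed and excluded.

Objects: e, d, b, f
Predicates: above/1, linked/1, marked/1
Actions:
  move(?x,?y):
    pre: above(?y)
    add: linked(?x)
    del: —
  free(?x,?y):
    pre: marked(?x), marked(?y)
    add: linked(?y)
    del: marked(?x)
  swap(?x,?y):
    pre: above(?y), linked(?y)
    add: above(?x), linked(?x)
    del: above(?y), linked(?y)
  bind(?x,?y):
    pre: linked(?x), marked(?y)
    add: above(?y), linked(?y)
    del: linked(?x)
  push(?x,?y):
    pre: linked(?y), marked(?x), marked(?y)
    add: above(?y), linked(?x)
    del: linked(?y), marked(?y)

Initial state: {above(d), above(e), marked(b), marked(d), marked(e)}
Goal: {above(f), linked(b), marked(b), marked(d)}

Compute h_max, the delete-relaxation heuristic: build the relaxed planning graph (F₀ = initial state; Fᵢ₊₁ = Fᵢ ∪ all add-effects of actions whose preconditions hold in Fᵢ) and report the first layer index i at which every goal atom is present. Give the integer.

2

F0 = init (5 atoms)
F1 = F0 ∪ {linked(b), linked(d), linked(e), linked(f)}  (9 atoms)
F2 = F1 ∪ {above(b), above(f)}  (11 atoms)
goal ⊆ F2  ⇒  h_max = 2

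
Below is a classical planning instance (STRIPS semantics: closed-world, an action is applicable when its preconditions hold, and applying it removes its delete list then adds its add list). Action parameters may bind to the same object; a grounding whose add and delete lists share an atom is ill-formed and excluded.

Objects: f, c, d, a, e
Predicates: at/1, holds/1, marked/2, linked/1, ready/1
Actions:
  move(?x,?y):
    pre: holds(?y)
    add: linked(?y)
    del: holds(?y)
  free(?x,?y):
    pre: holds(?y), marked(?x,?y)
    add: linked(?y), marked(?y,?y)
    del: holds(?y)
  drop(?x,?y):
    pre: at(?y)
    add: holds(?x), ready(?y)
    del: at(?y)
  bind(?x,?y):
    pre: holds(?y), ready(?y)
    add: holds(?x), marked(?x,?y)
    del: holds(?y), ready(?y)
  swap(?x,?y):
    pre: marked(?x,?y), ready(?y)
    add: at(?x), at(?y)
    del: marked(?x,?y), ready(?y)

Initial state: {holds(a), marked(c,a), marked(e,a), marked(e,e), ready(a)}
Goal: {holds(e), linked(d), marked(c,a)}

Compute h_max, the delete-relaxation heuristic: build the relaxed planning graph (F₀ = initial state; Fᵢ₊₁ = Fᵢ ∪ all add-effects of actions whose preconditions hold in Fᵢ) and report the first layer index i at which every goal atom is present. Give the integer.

2

F0 = init (5 atoms)
F1 = F0 ∪ {at(a), at(c), at(e), holds(c), holds(d), holds(e), holds(f), linked(a), marked(a,a), marked(d,a), marked(f,a)}  (16 atoms)
F2 = F1 ∪ {at(d), at(f), linked(c), linked(d), linked(e), linked(f), ready(c), ready(e)}  (24 atoms)
goal ⊆ F2  ⇒  h_max = 2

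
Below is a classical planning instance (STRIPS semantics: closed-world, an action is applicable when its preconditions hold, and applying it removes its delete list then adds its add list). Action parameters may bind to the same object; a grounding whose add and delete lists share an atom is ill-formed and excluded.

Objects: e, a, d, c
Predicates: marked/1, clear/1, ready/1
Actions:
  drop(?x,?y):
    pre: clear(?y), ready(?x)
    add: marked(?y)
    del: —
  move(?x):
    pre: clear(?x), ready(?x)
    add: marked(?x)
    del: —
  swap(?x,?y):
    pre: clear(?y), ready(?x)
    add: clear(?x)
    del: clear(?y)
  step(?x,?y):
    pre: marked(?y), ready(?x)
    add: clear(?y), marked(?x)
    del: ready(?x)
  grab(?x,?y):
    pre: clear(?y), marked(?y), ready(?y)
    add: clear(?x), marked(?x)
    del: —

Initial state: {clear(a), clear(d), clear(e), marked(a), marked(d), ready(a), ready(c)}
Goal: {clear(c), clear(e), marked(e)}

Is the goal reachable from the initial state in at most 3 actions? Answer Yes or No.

1. drop(a,e)  →  {clear(a), clear(d), clear(e), marked(a), marked(d), marked(e), ready(a), ready(c)}
2. swap(c,a)  →  {clear(c), clear(d), clear(e), marked(a), marked(d), marked(e), ready(a), ready(c)}
optimal plan length = 2; 2 ≤ 3

Yes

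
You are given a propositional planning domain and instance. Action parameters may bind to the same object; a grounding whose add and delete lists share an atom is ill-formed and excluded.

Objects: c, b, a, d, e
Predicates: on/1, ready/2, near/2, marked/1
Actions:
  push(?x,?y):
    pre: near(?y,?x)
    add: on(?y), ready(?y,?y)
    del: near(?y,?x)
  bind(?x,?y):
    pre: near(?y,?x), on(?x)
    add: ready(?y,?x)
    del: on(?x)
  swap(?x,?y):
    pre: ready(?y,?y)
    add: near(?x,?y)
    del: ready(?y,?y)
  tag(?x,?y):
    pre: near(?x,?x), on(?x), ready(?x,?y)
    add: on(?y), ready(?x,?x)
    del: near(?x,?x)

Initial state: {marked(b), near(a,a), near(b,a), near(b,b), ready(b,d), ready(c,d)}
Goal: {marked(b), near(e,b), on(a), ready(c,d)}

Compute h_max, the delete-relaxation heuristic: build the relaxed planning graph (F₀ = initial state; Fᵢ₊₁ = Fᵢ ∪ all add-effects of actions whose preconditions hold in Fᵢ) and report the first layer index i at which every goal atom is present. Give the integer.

2

F0 = init (6 atoms)
F1 = F0 ∪ {on(a), on(b), ready(a,a), ready(b,b)}  (10 atoms)
F2 = F1 ∪ {near(a,b), near(c,a), near(c,b), near(d,a), near(d,b), near(e,a), near(e,b), on(d), ready(b,a)}  (19 atoms)
goal ⊆ F2  ⇒  h_max = 2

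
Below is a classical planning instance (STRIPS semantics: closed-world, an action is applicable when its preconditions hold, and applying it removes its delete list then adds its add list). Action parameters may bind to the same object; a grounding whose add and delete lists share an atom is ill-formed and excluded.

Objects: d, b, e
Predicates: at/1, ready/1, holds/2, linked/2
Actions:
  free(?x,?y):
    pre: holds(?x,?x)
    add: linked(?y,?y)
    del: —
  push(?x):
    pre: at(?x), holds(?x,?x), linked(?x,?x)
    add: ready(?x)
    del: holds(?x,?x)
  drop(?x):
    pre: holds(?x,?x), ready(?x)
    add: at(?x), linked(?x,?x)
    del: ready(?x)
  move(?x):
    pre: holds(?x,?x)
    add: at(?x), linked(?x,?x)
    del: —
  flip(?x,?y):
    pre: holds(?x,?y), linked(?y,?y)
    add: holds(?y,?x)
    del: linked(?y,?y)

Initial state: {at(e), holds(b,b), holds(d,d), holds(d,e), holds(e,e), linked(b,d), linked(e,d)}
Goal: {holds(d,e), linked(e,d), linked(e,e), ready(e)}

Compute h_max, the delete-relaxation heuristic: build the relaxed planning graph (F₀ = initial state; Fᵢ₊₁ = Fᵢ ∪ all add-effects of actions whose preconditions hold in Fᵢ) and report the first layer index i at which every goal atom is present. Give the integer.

F0 = init (7 atoms)
F1 = F0 ∪ {at(b), at(d), linked(b,b), linked(d,d), linked(e,e)}  (12 atoms)
F2 = F1 ∪ {holds(e,d), ready(b), ready(d), ready(e)}  (16 atoms)
goal ⊆ F2  ⇒  h_max = 2

2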